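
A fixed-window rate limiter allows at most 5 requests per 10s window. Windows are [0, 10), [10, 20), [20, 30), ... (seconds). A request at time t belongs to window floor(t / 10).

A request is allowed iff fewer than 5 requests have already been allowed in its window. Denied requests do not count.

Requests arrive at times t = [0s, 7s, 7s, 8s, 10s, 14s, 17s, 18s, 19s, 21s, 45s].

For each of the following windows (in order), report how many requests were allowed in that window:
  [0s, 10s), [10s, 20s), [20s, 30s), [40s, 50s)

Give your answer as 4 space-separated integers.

Processing requests:
  req#1 t=0s (window 0): ALLOW
  req#2 t=7s (window 0): ALLOW
  req#3 t=7s (window 0): ALLOW
  req#4 t=8s (window 0): ALLOW
  req#5 t=10s (window 1): ALLOW
  req#6 t=14s (window 1): ALLOW
  req#7 t=17s (window 1): ALLOW
  req#8 t=18s (window 1): ALLOW
  req#9 t=19s (window 1): ALLOW
  req#10 t=21s (window 2): ALLOW
  req#11 t=45s (window 4): ALLOW

Allowed counts by window: 4 5 1 1

Answer: 4 5 1 1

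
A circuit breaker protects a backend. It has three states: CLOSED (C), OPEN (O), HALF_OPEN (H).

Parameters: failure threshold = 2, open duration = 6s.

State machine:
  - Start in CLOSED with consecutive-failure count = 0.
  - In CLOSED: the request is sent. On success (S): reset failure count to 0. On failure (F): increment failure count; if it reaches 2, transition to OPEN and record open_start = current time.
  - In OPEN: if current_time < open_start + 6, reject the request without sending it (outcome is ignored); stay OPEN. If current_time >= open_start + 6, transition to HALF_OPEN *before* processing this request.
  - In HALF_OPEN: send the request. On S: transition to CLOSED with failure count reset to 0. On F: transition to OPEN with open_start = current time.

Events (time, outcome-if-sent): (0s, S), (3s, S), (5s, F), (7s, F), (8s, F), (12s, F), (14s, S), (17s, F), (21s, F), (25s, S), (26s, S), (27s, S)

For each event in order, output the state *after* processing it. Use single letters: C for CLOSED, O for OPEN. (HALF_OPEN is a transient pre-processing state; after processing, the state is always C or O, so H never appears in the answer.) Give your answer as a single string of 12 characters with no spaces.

Answer: CCCOOOCCOOOC

Derivation:
State after each event:
  event#1 t=0s outcome=S: state=CLOSED
  event#2 t=3s outcome=S: state=CLOSED
  event#3 t=5s outcome=F: state=CLOSED
  event#4 t=7s outcome=F: state=OPEN
  event#5 t=8s outcome=F: state=OPEN
  event#6 t=12s outcome=F: state=OPEN
  event#7 t=14s outcome=S: state=CLOSED
  event#8 t=17s outcome=F: state=CLOSED
  event#9 t=21s outcome=F: state=OPEN
  event#10 t=25s outcome=S: state=OPEN
  event#11 t=26s outcome=S: state=OPEN
  event#12 t=27s outcome=S: state=CLOSED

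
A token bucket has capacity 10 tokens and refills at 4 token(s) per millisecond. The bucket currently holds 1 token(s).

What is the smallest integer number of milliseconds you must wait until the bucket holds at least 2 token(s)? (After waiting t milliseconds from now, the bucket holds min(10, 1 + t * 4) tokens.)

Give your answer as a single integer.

Answer: 1

Derivation:
Need 1 + t * 4 >= 2, so t >= 1/4.
Smallest integer t = ceil(1/4) = 1.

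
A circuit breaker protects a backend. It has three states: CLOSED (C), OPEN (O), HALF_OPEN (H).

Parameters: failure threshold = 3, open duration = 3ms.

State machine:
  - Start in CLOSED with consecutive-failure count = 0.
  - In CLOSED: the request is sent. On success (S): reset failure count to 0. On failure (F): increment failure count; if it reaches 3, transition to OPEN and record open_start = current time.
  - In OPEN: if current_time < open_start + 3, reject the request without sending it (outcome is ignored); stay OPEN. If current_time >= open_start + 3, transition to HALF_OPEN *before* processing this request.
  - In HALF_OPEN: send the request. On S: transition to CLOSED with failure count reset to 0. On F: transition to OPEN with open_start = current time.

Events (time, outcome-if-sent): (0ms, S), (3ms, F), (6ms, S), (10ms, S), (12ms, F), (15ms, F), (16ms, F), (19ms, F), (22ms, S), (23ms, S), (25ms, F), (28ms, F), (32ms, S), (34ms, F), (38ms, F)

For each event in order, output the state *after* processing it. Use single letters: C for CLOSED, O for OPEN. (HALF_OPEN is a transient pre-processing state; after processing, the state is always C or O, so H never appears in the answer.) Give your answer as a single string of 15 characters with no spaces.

State after each event:
  event#1 t=0ms outcome=S: state=CLOSED
  event#2 t=3ms outcome=F: state=CLOSED
  event#3 t=6ms outcome=S: state=CLOSED
  event#4 t=10ms outcome=S: state=CLOSED
  event#5 t=12ms outcome=F: state=CLOSED
  event#6 t=15ms outcome=F: state=CLOSED
  event#7 t=16ms outcome=F: state=OPEN
  event#8 t=19ms outcome=F: state=OPEN
  event#9 t=22ms outcome=S: state=CLOSED
  event#10 t=23ms outcome=S: state=CLOSED
  event#11 t=25ms outcome=F: state=CLOSED
  event#12 t=28ms outcome=F: state=CLOSED
  event#13 t=32ms outcome=S: state=CLOSED
  event#14 t=34ms outcome=F: state=CLOSED
  event#15 t=38ms outcome=F: state=CLOSED

Answer: CCCCCCOOCCCCCCC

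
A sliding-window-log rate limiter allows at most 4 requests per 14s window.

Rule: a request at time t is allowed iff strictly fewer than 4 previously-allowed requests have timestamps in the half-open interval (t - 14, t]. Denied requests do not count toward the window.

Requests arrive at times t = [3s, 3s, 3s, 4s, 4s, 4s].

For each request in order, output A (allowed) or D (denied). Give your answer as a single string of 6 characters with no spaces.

Answer: AAAADD

Derivation:
Tracking allowed requests in the window:
  req#1 t=3s: ALLOW
  req#2 t=3s: ALLOW
  req#3 t=3s: ALLOW
  req#4 t=4s: ALLOW
  req#5 t=4s: DENY
  req#6 t=4s: DENY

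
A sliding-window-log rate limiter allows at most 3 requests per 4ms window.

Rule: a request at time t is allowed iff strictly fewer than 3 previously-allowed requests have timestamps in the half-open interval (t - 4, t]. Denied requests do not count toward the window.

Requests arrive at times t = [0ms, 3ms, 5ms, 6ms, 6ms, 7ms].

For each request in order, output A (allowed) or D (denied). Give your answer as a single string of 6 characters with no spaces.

Tracking allowed requests in the window:
  req#1 t=0ms: ALLOW
  req#2 t=3ms: ALLOW
  req#3 t=5ms: ALLOW
  req#4 t=6ms: ALLOW
  req#5 t=6ms: DENY
  req#6 t=7ms: ALLOW

Answer: AAAADA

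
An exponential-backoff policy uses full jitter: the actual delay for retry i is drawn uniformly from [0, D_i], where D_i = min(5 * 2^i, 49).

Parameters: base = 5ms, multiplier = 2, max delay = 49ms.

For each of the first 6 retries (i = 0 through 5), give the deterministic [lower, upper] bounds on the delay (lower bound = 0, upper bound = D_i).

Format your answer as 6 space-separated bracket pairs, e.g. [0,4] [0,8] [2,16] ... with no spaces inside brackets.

Answer: [0,5] [0,10] [0,20] [0,40] [0,49] [0,49]

Derivation:
Computing bounds per retry:
  i=0: D_i=min(5*2^0,49)=5, bounds=[0,5]
  i=1: D_i=min(5*2^1,49)=10, bounds=[0,10]
  i=2: D_i=min(5*2^2,49)=20, bounds=[0,20]
  i=3: D_i=min(5*2^3,49)=40, bounds=[0,40]
  i=4: D_i=min(5*2^4,49)=49, bounds=[0,49]
  i=5: D_i=min(5*2^5,49)=49, bounds=[0,49]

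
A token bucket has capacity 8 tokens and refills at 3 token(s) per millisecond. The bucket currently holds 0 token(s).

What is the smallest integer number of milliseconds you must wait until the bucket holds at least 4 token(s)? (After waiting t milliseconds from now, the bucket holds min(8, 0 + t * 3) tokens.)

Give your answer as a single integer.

Need 0 + t * 3 >= 4, so t >= 4/3.
Smallest integer t = ceil(4/3) = 2.

Answer: 2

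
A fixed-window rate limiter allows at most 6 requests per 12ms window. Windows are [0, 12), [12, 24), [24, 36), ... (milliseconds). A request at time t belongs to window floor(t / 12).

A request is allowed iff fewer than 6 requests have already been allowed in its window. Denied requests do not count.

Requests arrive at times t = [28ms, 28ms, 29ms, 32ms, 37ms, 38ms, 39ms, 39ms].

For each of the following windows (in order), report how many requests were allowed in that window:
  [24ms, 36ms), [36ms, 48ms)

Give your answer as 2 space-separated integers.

Processing requests:
  req#1 t=28ms (window 2): ALLOW
  req#2 t=28ms (window 2): ALLOW
  req#3 t=29ms (window 2): ALLOW
  req#4 t=32ms (window 2): ALLOW
  req#5 t=37ms (window 3): ALLOW
  req#6 t=38ms (window 3): ALLOW
  req#7 t=39ms (window 3): ALLOW
  req#8 t=39ms (window 3): ALLOW

Allowed counts by window: 4 4

Answer: 4 4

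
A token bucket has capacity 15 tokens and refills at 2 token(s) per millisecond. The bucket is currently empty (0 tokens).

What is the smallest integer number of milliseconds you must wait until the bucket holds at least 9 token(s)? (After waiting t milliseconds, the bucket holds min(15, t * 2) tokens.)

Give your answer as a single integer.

Answer: 5

Derivation:
Need t * 2 >= 9, so t >= 9/2.
Smallest integer t = ceil(9/2) = 5.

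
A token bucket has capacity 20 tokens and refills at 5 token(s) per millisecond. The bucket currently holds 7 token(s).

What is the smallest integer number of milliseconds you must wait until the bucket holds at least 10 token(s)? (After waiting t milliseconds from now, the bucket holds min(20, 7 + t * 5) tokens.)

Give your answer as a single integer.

Answer: 1

Derivation:
Need 7 + t * 5 >= 10, so t >= 3/5.
Smallest integer t = ceil(3/5) = 1.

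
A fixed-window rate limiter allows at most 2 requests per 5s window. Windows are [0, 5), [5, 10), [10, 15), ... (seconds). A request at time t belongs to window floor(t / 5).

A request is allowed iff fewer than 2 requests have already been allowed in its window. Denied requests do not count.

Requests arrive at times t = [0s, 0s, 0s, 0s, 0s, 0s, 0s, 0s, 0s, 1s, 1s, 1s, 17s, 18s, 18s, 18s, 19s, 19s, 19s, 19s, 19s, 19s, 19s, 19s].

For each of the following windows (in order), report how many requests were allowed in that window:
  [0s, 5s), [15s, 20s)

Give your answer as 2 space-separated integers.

Processing requests:
  req#1 t=0s (window 0): ALLOW
  req#2 t=0s (window 0): ALLOW
  req#3 t=0s (window 0): DENY
  req#4 t=0s (window 0): DENY
  req#5 t=0s (window 0): DENY
  req#6 t=0s (window 0): DENY
  req#7 t=0s (window 0): DENY
  req#8 t=0s (window 0): DENY
  req#9 t=0s (window 0): DENY
  req#10 t=1s (window 0): DENY
  req#11 t=1s (window 0): DENY
  req#12 t=1s (window 0): DENY
  req#13 t=17s (window 3): ALLOW
  req#14 t=18s (window 3): ALLOW
  req#15 t=18s (window 3): DENY
  req#16 t=18s (window 3): DENY
  req#17 t=19s (window 3): DENY
  req#18 t=19s (window 3): DENY
  req#19 t=19s (window 3): DENY
  req#20 t=19s (window 3): DENY
  req#21 t=19s (window 3): DENY
  req#22 t=19s (window 3): DENY
  req#23 t=19s (window 3): DENY
  req#24 t=19s (window 3): DENY

Allowed counts by window: 2 2

Answer: 2 2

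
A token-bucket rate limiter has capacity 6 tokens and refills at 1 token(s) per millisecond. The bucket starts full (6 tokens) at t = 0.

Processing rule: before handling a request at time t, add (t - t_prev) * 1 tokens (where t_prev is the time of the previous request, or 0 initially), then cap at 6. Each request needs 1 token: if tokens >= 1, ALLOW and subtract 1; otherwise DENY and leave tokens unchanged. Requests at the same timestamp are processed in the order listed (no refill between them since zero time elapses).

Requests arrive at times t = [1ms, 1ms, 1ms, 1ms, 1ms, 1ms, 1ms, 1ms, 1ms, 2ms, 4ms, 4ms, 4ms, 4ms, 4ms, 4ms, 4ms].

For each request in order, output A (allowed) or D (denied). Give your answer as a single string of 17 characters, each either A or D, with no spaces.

Simulating step by step:
  req#1 t=1ms: ALLOW
  req#2 t=1ms: ALLOW
  req#3 t=1ms: ALLOW
  req#4 t=1ms: ALLOW
  req#5 t=1ms: ALLOW
  req#6 t=1ms: ALLOW
  req#7 t=1ms: DENY
  req#8 t=1ms: DENY
  req#9 t=1ms: DENY
  req#10 t=2ms: ALLOW
  req#11 t=4ms: ALLOW
  req#12 t=4ms: ALLOW
  req#13 t=4ms: DENY
  req#14 t=4ms: DENY
  req#15 t=4ms: DENY
  req#16 t=4ms: DENY
  req#17 t=4ms: DENY

Answer: AAAAAADDDAAADDDDD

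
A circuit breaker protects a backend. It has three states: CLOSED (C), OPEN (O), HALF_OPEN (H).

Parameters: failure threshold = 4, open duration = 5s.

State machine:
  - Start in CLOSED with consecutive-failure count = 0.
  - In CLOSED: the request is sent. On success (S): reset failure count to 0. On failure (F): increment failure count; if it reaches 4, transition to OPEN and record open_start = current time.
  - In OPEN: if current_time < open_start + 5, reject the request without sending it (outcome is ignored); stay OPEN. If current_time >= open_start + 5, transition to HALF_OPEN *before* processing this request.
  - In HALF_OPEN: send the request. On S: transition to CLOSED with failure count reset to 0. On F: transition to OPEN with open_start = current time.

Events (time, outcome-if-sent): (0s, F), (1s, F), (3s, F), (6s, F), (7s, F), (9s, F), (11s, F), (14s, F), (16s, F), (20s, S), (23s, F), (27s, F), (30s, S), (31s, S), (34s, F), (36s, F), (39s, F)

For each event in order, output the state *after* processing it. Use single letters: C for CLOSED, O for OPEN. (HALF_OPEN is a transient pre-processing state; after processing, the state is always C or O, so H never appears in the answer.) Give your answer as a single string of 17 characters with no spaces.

Answer: CCCOOOOOOOOOCCCCC

Derivation:
State after each event:
  event#1 t=0s outcome=F: state=CLOSED
  event#2 t=1s outcome=F: state=CLOSED
  event#3 t=3s outcome=F: state=CLOSED
  event#4 t=6s outcome=F: state=OPEN
  event#5 t=7s outcome=F: state=OPEN
  event#6 t=9s outcome=F: state=OPEN
  event#7 t=11s outcome=F: state=OPEN
  event#8 t=14s outcome=F: state=OPEN
  event#9 t=16s outcome=F: state=OPEN
  event#10 t=20s outcome=S: state=OPEN
  event#11 t=23s outcome=F: state=OPEN
  event#12 t=27s outcome=F: state=OPEN
  event#13 t=30s outcome=S: state=CLOSED
  event#14 t=31s outcome=S: state=CLOSED
  event#15 t=34s outcome=F: state=CLOSED
  event#16 t=36s outcome=F: state=CLOSED
  event#17 t=39s outcome=F: state=CLOSED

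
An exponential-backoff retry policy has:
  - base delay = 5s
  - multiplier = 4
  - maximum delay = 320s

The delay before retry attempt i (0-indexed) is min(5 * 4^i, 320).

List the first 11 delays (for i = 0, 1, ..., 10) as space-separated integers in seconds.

Computing each delay:
  i=0: min(5*4^0, 320) = 5
  i=1: min(5*4^1, 320) = 20
  i=2: min(5*4^2, 320) = 80
  i=3: min(5*4^3, 320) = 320
  i=4: min(5*4^4, 320) = 320
  i=5: min(5*4^5, 320) = 320
  i=6: min(5*4^6, 320) = 320
  i=7: min(5*4^7, 320) = 320
  i=8: min(5*4^8, 320) = 320
  i=9: min(5*4^9, 320) = 320
  i=10: min(5*4^10, 320) = 320

Answer: 5 20 80 320 320 320 320 320 320 320 320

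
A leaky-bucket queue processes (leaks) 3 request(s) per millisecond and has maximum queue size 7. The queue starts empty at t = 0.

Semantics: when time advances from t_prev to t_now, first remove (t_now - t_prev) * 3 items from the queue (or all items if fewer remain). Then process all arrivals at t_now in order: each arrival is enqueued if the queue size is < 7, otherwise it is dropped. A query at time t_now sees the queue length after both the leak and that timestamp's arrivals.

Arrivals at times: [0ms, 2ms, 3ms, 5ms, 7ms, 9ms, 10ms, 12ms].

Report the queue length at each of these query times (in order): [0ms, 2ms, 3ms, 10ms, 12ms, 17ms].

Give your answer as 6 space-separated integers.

Queue lengths at query times:
  query t=0ms: backlog = 1
  query t=2ms: backlog = 1
  query t=3ms: backlog = 1
  query t=10ms: backlog = 1
  query t=12ms: backlog = 1
  query t=17ms: backlog = 0

Answer: 1 1 1 1 1 0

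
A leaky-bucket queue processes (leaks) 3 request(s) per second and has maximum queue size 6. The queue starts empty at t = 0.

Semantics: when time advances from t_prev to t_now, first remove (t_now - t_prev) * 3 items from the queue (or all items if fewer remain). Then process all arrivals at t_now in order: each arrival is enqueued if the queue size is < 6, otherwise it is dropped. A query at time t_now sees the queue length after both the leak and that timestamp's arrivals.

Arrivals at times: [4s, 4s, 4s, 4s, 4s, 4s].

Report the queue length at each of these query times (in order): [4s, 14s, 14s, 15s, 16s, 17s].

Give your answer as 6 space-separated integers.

Queue lengths at query times:
  query t=4s: backlog = 6
  query t=14s: backlog = 0
  query t=14s: backlog = 0
  query t=15s: backlog = 0
  query t=16s: backlog = 0
  query t=17s: backlog = 0

Answer: 6 0 0 0 0 0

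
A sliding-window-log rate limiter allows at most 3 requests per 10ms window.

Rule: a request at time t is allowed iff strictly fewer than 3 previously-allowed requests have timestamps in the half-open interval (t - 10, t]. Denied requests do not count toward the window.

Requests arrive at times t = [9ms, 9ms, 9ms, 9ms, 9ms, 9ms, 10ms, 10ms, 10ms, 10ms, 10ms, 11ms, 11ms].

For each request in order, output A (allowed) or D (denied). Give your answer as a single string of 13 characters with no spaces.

Answer: AAADDDDDDDDDD

Derivation:
Tracking allowed requests in the window:
  req#1 t=9ms: ALLOW
  req#2 t=9ms: ALLOW
  req#3 t=9ms: ALLOW
  req#4 t=9ms: DENY
  req#5 t=9ms: DENY
  req#6 t=9ms: DENY
  req#7 t=10ms: DENY
  req#8 t=10ms: DENY
  req#9 t=10ms: DENY
  req#10 t=10ms: DENY
  req#11 t=10ms: DENY
  req#12 t=11ms: DENY
  req#13 t=11ms: DENY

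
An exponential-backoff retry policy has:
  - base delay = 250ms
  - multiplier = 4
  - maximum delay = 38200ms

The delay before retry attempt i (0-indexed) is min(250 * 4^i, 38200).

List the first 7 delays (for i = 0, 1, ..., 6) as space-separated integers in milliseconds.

Answer: 250 1000 4000 16000 38200 38200 38200

Derivation:
Computing each delay:
  i=0: min(250*4^0, 38200) = 250
  i=1: min(250*4^1, 38200) = 1000
  i=2: min(250*4^2, 38200) = 4000
  i=3: min(250*4^3, 38200) = 16000
  i=4: min(250*4^4, 38200) = 38200
  i=5: min(250*4^5, 38200) = 38200
  i=6: min(250*4^6, 38200) = 38200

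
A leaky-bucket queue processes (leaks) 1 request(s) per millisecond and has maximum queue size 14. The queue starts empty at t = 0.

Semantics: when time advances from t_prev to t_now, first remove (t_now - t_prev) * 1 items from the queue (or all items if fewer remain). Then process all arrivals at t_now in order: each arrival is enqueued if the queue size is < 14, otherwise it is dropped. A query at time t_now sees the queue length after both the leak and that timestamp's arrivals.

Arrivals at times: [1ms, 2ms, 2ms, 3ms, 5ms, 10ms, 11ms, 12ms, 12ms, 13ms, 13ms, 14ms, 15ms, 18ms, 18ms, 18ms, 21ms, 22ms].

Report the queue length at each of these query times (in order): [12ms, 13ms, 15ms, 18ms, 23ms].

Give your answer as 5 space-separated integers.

Answer: 2 3 3 3 0

Derivation:
Queue lengths at query times:
  query t=12ms: backlog = 2
  query t=13ms: backlog = 3
  query t=15ms: backlog = 3
  query t=18ms: backlog = 3
  query t=23ms: backlog = 0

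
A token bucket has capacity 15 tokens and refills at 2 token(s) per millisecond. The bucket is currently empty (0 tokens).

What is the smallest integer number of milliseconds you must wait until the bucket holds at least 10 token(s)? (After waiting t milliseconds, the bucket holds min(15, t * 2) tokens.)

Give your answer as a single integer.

Need t * 2 >= 10, so t >= 10/2.
Smallest integer t = ceil(10/2) = 5.

Answer: 5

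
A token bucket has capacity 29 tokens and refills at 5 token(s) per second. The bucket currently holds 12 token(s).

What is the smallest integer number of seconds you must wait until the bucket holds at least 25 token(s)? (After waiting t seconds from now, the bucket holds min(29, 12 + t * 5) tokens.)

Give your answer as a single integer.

Answer: 3

Derivation:
Need 12 + t * 5 >= 25, so t >= 13/5.
Smallest integer t = ceil(13/5) = 3.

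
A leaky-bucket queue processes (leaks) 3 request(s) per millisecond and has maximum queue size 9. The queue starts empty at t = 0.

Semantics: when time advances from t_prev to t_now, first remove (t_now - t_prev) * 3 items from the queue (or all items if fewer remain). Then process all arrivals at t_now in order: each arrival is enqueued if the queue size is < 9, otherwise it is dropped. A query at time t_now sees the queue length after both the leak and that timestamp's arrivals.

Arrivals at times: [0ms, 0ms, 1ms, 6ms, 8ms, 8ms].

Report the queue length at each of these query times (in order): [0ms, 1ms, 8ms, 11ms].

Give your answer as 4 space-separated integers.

Answer: 2 1 2 0

Derivation:
Queue lengths at query times:
  query t=0ms: backlog = 2
  query t=1ms: backlog = 1
  query t=8ms: backlog = 2
  query t=11ms: backlog = 0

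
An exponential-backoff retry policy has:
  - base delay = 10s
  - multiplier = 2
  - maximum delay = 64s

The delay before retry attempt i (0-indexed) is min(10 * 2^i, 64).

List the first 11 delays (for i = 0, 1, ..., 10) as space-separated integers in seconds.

Computing each delay:
  i=0: min(10*2^0, 64) = 10
  i=1: min(10*2^1, 64) = 20
  i=2: min(10*2^2, 64) = 40
  i=3: min(10*2^3, 64) = 64
  i=4: min(10*2^4, 64) = 64
  i=5: min(10*2^5, 64) = 64
  i=6: min(10*2^6, 64) = 64
  i=7: min(10*2^7, 64) = 64
  i=8: min(10*2^8, 64) = 64
  i=9: min(10*2^9, 64) = 64
  i=10: min(10*2^10, 64) = 64

Answer: 10 20 40 64 64 64 64 64 64 64 64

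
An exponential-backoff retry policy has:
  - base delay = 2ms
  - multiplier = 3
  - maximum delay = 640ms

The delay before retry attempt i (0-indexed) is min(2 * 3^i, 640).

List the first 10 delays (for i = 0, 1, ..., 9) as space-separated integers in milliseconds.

Computing each delay:
  i=0: min(2*3^0, 640) = 2
  i=1: min(2*3^1, 640) = 6
  i=2: min(2*3^2, 640) = 18
  i=3: min(2*3^3, 640) = 54
  i=4: min(2*3^4, 640) = 162
  i=5: min(2*3^5, 640) = 486
  i=6: min(2*3^6, 640) = 640
  i=7: min(2*3^7, 640) = 640
  i=8: min(2*3^8, 640) = 640
  i=9: min(2*3^9, 640) = 640

Answer: 2 6 18 54 162 486 640 640 640 640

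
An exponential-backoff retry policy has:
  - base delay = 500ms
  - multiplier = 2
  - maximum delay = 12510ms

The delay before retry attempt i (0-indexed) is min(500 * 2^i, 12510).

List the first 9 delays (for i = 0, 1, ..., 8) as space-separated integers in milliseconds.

Computing each delay:
  i=0: min(500*2^0, 12510) = 500
  i=1: min(500*2^1, 12510) = 1000
  i=2: min(500*2^2, 12510) = 2000
  i=3: min(500*2^3, 12510) = 4000
  i=4: min(500*2^4, 12510) = 8000
  i=5: min(500*2^5, 12510) = 12510
  i=6: min(500*2^6, 12510) = 12510
  i=7: min(500*2^7, 12510) = 12510
  i=8: min(500*2^8, 12510) = 12510

Answer: 500 1000 2000 4000 8000 12510 12510 12510 12510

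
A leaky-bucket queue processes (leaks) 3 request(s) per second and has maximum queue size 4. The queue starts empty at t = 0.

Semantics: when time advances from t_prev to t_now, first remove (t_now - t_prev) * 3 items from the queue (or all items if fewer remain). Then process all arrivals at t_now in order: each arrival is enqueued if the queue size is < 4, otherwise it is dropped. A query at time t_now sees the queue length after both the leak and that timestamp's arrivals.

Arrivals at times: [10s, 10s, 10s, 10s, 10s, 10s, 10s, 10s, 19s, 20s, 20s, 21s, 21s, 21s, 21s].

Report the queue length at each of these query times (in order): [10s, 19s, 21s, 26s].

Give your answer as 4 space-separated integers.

Answer: 4 1 4 0

Derivation:
Queue lengths at query times:
  query t=10s: backlog = 4
  query t=19s: backlog = 1
  query t=21s: backlog = 4
  query t=26s: backlog = 0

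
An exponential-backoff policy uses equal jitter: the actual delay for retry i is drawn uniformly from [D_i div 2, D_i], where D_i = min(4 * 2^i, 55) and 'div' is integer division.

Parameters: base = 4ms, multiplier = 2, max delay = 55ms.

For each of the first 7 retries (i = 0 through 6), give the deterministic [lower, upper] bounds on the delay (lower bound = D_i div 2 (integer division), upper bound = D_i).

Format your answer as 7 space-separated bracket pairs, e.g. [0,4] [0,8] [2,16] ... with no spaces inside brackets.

Answer: [2,4] [4,8] [8,16] [16,32] [27,55] [27,55] [27,55]

Derivation:
Computing bounds per retry:
  i=0: D_i=min(4*2^0,55)=4, bounds=[2,4]
  i=1: D_i=min(4*2^1,55)=8, bounds=[4,8]
  i=2: D_i=min(4*2^2,55)=16, bounds=[8,16]
  i=3: D_i=min(4*2^3,55)=32, bounds=[16,32]
  i=4: D_i=min(4*2^4,55)=55, bounds=[27,55]
  i=5: D_i=min(4*2^5,55)=55, bounds=[27,55]
  i=6: D_i=min(4*2^6,55)=55, bounds=[27,55]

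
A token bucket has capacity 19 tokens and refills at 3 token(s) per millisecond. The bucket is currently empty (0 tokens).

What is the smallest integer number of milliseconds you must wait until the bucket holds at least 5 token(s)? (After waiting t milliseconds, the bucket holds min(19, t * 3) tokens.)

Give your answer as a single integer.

Need t * 3 >= 5, so t >= 5/3.
Smallest integer t = ceil(5/3) = 2.

Answer: 2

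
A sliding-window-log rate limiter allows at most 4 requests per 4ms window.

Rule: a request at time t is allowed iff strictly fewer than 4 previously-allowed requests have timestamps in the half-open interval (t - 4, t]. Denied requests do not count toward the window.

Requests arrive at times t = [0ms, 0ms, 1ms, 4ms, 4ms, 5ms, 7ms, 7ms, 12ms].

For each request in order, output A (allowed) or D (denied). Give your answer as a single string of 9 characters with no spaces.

Tracking allowed requests in the window:
  req#1 t=0ms: ALLOW
  req#2 t=0ms: ALLOW
  req#3 t=1ms: ALLOW
  req#4 t=4ms: ALLOW
  req#5 t=4ms: ALLOW
  req#6 t=5ms: ALLOW
  req#7 t=7ms: ALLOW
  req#8 t=7ms: DENY
  req#9 t=12ms: ALLOW

Answer: AAAAAAADA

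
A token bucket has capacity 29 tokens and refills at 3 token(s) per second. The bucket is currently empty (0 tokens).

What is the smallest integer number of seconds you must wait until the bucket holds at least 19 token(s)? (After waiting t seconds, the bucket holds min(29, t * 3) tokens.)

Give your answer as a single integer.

Need t * 3 >= 19, so t >= 19/3.
Smallest integer t = ceil(19/3) = 7.

Answer: 7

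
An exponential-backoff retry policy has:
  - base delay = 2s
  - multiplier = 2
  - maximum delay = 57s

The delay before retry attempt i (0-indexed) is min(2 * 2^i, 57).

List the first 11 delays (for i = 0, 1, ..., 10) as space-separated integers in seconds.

Answer: 2 4 8 16 32 57 57 57 57 57 57

Derivation:
Computing each delay:
  i=0: min(2*2^0, 57) = 2
  i=1: min(2*2^1, 57) = 4
  i=2: min(2*2^2, 57) = 8
  i=3: min(2*2^3, 57) = 16
  i=4: min(2*2^4, 57) = 32
  i=5: min(2*2^5, 57) = 57
  i=6: min(2*2^6, 57) = 57
  i=7: min(2*2^7, 57) = 57
  i=8: min(2*2^8, 57) = 57
  i=9: min(2*2^9, 57) = 57
  i=10: min(2*2^10, 57) = 57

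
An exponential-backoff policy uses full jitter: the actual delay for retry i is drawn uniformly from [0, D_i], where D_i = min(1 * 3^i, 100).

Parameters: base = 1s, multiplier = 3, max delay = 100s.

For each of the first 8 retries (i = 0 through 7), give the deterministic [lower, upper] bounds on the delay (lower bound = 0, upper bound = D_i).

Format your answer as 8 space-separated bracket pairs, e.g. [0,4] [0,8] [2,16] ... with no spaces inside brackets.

Computing bounds per retry:
  i=0: D_i=min(1*3^0,100)=1, bounds=[0,1]
  i=1: D_i=min(1*3^1,100)=3, bounds=[0,3]
  i=2: D_i=min(1*3^2,100)=9, bounds=[0,9]
  i=3: D_i=min(1*3^3,100)=27, bounds=[0,27]
  i=4: D_i=min(1*3^4,100)=81, bounds=[0,81]
  i=5: D_i=min(1*3^5,100)=100, bounds=[0,100]
  i=6: D_i=min(1*3^6,100)=100, bounds=[0,100]
  i=7: D_i=min(1*3^7,100)=100, bounds=[0,100]

Answer: [0,1] [0,3] [0,9] [0,27] [0,81] [0,100] [0,100] [0,100]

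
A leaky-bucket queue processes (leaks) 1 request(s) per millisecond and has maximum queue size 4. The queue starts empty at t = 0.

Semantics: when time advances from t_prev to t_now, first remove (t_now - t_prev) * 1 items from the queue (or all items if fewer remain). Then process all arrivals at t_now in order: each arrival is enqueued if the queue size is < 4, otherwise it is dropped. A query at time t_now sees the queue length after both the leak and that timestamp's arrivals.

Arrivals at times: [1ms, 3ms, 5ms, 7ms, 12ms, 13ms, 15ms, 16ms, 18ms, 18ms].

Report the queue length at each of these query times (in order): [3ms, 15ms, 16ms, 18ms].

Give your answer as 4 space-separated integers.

Answer: 1 1 1 2

Derivation:
Queue lengths at query times:
  query t=3ms: backlog = 1
  query t=15ms: backlog = 1
  query t=16ms: backlog = 1
  query t=18ms: backlog = 2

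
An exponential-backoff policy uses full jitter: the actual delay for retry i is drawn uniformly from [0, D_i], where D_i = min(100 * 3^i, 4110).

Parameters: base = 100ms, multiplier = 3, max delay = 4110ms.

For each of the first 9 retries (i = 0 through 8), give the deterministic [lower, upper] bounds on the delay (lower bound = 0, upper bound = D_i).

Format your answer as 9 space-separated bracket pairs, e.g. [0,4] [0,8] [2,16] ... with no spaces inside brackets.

Computing bounds per retry:
  i=0: D_i=min(100*3^0,4110)=100, bounds=[0,100]
  i=1: D_i=min(100*3^1,4110)=300, bounds=[0,300]
  i=2: D_i=min(100*3^2,4110)=900, bounds=[0,900]
  i=3: D_i=min(100*3^3,4110)=2700, bounds=[0,2700]
  i=4: D_i=min(100*3^4,4110)=4110, bounds=[0,4110]
  i=5: D_i=min(100*3^5,4110)=4110, bounds=[0,4110]
  i=6: D_i=min(100*3^6,4110)=4110, bounds=[0,4110]
  i=7: D_i=min(100*3^7,4110)=4110, bounds=[0,4110]
  i=8: D_i=min(100*3^8,4110)=4110, bounds=[0,4110]

Answer: [0,100] [0,300] [0,900] [0,2700] [0,4110] [0,4110] [0,4110] [0,4110] [0,4110]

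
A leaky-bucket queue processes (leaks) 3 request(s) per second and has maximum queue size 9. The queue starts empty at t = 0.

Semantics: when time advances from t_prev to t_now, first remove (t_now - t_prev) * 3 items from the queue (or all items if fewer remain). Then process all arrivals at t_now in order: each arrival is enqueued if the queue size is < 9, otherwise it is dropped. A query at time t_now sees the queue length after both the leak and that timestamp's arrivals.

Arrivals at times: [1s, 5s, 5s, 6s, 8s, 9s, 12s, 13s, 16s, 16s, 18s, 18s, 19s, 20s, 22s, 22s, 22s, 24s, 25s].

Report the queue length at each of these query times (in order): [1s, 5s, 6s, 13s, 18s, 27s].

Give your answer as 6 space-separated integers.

Queue lengths at query times:
  query t=1s: backlog = 1
  query t=5s: backlog = 2
  query t=6s: backlog = 1
  query t=13s: backlog = 1
  query t=18s: backlog = 2
  query t=27s: backlog = 0

Answer: 1 2 1 1 2 0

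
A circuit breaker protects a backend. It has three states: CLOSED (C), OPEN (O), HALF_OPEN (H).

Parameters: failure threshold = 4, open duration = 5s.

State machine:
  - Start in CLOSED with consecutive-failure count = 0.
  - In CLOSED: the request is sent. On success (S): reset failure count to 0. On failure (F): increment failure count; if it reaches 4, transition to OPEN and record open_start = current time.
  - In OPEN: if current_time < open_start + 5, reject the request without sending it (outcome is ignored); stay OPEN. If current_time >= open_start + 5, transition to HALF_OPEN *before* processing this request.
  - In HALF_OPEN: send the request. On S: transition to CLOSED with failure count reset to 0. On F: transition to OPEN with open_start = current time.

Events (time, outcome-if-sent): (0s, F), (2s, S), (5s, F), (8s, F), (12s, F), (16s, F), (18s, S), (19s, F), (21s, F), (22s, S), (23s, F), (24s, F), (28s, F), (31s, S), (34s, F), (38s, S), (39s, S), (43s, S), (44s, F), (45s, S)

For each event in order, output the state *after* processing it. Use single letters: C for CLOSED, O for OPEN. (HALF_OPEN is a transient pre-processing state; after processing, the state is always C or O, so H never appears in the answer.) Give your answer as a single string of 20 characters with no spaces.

State after each event:
  event#1 t=0s outcome=F: state=CLOSED
  event#2 t=2s outcome=S: state=CLOSED
  event#3 t=5s outcome=F: state=CLOSED
  event#4 t=8s outcome=F: state=CLOSED
  event#5 t=12s outcome=F: state=CLOSED
  event#6 t=16s outcome=F: state=OPEN
  event#7 t=18s outcome=S: state=OPEN
  event#8 t=19s outcome=F: state=OPEN
  event#9 t=21s outcome=F: state=OPEN
  event#10 t=22s outcome=S: state=OPEN
  event#11 t=23s outcome=F: state=OPEN
  event#12 t=24s outcome=F: state=OPEN
  event#13 t=28s outcome=F: state=OPEN
  event#14 t=31s outcome=S: state=OPEN
  event#15 t=34s outcome=F: state=OPEN
  event#16 t=38s outcome=S: state=OPEN
  event#17 t=39s outcome=S: state=CLOSED
  event#18 t=43s outcome=S: state=CLOSED
  event#19 t=44s outcome=F: state=CLOSED
  event#20 t=45s outcome=S: state=CLOSED

Answer: CCCCCOOOOOOOOOOOCCCC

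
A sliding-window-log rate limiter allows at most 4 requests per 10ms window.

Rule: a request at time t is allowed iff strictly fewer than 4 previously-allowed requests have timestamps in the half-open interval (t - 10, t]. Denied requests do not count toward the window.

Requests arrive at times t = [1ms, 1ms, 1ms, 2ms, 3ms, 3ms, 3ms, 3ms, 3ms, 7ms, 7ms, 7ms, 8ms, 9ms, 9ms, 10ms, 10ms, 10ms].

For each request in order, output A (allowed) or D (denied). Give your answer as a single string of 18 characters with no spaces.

Tracking allowed requests in the window:
  req#1 t=1ms: ALLOW
  req#2 t=1ms: ALLOW
  req#3 t=1ms: ALLOW
  req#4 t=2ms: ALLOW
  req#5 t=3ms: DENY
  req#6 t=3ms: DENY
  req#7 t=3ms: DENY
  req#8 t=3ms: DENY
  req#9 t=3ms: DENY
  req#10 t=7ms: DENY
  req#11 t=7ms: DENY
  req#12 t=7ms: DENY
  req#13 t=8ms: DENY
  req#14 t=9ms: DENY
  req#15 t=9ms: DENY
  req#16 t=10ms: DENY
  req#17 t=10ms: DENY
  req#18 t=10ms: DENY

Answer: AAAADDDDDDDDDDDDDD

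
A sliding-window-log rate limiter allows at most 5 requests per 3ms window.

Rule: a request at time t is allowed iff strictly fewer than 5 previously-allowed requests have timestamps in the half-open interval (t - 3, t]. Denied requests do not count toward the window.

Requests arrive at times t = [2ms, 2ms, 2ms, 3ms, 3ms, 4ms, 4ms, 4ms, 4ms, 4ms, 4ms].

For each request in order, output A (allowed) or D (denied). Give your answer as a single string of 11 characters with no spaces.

Answer: AAAAADDDDDD

Derivation:
Tracking allowed requests in the window:
  req#1 t=2ms: ALLOW
  req#2 t=2ms: ALLOW
  req#3 t=2ms: ALLOW
  req#4 t=3ms: ALLOW
  req#5 t=3ms: ALLOW
  req#6 t=4ms: DENY
  req#7 t=4ms: DENY
  req#8 t=4ms: DENY
  req#9 t=4ms: DENY
  req#10 t=4ms: DENY
  req#11 t=4ms: DENY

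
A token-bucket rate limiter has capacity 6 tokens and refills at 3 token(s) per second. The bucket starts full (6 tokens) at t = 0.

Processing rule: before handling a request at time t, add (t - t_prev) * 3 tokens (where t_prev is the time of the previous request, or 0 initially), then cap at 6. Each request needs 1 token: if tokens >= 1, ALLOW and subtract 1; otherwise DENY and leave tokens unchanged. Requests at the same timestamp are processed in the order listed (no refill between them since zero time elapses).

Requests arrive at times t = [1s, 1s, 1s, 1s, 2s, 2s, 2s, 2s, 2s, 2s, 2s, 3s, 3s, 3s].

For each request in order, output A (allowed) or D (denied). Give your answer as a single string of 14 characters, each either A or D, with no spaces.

Answer: AAAAAAAAADDAAA

Derivation:
Simulating step by step:
  req#1 t=1s: ALLOW
  req#2 t=1s: ALLOW
  req#3 t=1s: ALLOW
  req#4 t=1s: ALLOW
  req#5 t=2s: ALLOW
  req#6 t=2s: ALLOW
  req#7 t=2s: ALLOW
  req#8 t=2s: ALLOW
  req#9 t=2s: ALLOW
  req#10 t=2s: DENY
  req#11 t=2s: DENY
  req#12 t=3s: ALLOW
  req#13 t=3s: ALLOW
  req#14 t=3s: ALLOW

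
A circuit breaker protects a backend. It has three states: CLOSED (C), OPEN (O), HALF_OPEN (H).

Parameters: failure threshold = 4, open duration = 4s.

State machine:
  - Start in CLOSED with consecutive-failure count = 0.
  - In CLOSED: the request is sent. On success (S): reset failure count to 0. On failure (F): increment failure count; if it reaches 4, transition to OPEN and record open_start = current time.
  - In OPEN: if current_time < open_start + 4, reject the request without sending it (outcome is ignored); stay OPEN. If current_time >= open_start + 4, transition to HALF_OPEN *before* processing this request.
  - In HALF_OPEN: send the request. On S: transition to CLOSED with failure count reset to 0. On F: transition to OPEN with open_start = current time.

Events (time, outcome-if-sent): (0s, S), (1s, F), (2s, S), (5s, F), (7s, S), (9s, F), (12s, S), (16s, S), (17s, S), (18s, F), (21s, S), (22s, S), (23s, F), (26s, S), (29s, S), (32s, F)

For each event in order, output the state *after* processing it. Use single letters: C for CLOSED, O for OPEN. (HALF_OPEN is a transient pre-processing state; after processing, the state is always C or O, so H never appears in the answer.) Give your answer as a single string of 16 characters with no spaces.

Answer: CCCCCCCCCCCCCCCC

Derivation:
State after each event:
  event#1 t=0s outcome=S: state=CLOSED
  event#2 t=1s outcome=F: state=CLOSED
  event#3 t=2s outcome=S: state=CLOSED
  event#4 t=5s outcome=F: state=CLOSED
  event#5 t=7s outcome=S: state=CLOSED
  event#6 t=9s outcome=F: state=CLOSED
  event#7 t=12s outcome=S: state=CLOSED
  event#8 t=16s outcome=S: state=CLOSED
  event#9 t=17s outcome=S: state=CLOSED
  event#10 t=18s outcome=F: state=CLOSED
  event#11 t=21s outcome=S: state=CLOSED
  event#12 t=22s outcome=S: state=CLOSED
  event#13 t=23s outcome=F: state=CLOSED
  event#14 t=26s outcome=S: state=CLOSED
  event#15 t=29s outcome=S: state=CLOSED
  event#16 t=32s outcome=F: state=CLOSED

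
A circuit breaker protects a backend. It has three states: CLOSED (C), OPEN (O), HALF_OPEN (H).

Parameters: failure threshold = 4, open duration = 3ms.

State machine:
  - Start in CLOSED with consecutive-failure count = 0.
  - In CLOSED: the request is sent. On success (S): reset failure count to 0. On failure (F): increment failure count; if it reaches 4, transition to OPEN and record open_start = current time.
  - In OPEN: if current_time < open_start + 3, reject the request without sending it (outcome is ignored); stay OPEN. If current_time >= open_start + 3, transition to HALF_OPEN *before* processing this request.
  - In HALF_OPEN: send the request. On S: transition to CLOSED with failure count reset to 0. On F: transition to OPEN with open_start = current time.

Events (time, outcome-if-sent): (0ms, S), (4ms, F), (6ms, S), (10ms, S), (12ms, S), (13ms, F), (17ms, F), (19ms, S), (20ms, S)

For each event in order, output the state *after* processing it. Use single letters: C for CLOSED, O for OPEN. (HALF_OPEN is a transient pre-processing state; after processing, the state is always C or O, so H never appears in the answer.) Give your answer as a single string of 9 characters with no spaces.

State after each event:
  event#1 t=0ms outcome=S: state=CLOSED
  event#2 t=4ms outcome=F: state=CLOSED
  event#3 t=6ms outcome=S: state=CLOSED
  event#4 t=10ms outcome=S: state=CLOSED
  event#5 t=12ms outcome=S: state=CLOSED
  event#6 t=13ms outcome=F: state=CLOSED
  event#7 t=17ms outcome=F: state=CLOSED
  event#8 t=19ms outcome=S: state=CLOSED
  event#9 t=20ms outcome=S: state=CLOSED

Answer: CCCCCCCCC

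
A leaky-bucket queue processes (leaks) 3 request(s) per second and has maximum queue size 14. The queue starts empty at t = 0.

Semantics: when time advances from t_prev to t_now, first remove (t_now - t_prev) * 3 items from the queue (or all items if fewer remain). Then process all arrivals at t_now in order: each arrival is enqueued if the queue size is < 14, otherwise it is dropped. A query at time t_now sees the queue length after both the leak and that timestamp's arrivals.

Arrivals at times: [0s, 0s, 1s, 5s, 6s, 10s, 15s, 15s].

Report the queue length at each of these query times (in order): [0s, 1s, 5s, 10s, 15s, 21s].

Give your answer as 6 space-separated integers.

Answer: 2 1 1 1 2 0

Derivation:
Queue lengths at query times:
  query t=0s: backlog = 2
  query t=1s: backlog = 1
  query t=5s: backlog = 1
  query t=10s: backlog = 1
  query t=15s: backlog = 2
  query t=21s: backlog = 0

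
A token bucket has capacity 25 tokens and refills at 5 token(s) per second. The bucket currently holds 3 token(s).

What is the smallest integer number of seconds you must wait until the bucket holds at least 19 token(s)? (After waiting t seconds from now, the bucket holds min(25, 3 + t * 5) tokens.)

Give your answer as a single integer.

Answer: 4

Derivation:
Need 3 + t * 5 >= 19, so t >= 16/5.
Smallest integer t = ceil(16/5) = 4.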